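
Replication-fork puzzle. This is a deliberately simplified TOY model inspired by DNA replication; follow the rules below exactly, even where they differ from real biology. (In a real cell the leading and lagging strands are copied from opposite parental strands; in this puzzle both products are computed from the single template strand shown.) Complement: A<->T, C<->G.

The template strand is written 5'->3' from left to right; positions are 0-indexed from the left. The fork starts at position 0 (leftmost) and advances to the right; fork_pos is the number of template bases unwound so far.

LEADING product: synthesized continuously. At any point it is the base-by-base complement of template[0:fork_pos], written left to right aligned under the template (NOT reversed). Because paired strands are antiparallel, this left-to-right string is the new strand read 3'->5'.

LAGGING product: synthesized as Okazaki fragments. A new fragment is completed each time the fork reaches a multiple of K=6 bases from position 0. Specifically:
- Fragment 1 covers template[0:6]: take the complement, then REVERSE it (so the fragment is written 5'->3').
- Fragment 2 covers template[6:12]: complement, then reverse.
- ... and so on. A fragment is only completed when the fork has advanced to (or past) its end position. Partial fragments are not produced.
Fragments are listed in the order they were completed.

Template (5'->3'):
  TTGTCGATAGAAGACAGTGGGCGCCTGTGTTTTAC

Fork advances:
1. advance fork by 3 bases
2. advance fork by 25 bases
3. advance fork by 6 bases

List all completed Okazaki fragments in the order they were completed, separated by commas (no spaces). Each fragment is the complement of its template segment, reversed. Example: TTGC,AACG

Answer: CGACAA,TTCTAT,ACTGTC,GCGCCC,ACACAG

Derivation:
Step 1: advance 3 -> fork_pos = 0 + 3 = 3. Next multiple of 6 is 6 (not reached); still 0 fragment(s).
Step 2: advance 25 -> fork_pos = 3 + 25 = 28. Reached multiple(s) of 6: 6, 12, 18, 24 -> fragments 1-4 completed (4 total).
Step 3: advance 6 -> fork_pos = 28 + 6 = 34. Reached multiple(s) of 6: 30 -> fragment 5 completed (5 total).
Final fork_pos = 34, so 5 fragment(s) are complete. Build each: template segment -> complement -> reverse.
Fragment 1: template[0:6] = TTGTCG -> complement AACAGC -> reversed CGACAA
Fragment 2: template[6:12] = ATAGAA -> complement TATCTT -> reversed TTCTAT
Fragment 3: template[12:18] = GACAGT -> complement CTGTCA -> reversed ACTGTC
Fragment 4: template[18:24] = GGGCGC -> complement CCCGCG -> reversed GCGCCC
Fragment 5: template[24:30] = CTGTGT -> complement GACACA -> reversed ACACAG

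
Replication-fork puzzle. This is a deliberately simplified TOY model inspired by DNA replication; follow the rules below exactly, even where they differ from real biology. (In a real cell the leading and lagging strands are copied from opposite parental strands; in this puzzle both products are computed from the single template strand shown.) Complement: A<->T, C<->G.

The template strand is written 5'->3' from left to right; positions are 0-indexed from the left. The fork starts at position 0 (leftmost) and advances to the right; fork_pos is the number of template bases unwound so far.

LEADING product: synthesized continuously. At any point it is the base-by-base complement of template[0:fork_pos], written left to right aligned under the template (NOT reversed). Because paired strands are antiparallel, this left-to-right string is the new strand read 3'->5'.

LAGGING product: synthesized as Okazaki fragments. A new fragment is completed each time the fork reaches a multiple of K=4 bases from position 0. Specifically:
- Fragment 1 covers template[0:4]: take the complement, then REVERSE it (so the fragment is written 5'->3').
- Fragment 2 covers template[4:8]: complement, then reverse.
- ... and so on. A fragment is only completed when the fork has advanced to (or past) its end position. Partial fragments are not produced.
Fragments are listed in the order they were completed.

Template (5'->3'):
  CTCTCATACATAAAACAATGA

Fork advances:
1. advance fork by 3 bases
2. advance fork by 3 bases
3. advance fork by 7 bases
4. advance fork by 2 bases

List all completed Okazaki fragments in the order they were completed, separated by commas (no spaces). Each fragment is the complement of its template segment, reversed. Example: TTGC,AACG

Answer: AGAG,TATG,TATG

Derivation:
Step 1: advance 3 -> fork_pos = 0 + 3 = 3. Next multiple of 4 is 4 (not reached); still 0 fragment(s).
Step 2: advance 3 -> fork_pos = 3 + 3 = 6. Reached multiple(s) of 4: 4 -> fragment 1 completed (1 total).
Step 3: advance 7 -> fork_pos = 6 + 7 = 13. Reached multiple(s) of 4: 8, 12 -> fragments 2-3 completed (3 total).
Step 4: advance 2 -> fork_pos = 13 + 2 = 15. Next multiple of 4 is 16 (not reached); still 3 fragment(s).
Final fork_pos = 15, so 3 fragment(s) are complete. Build each: template segment -> complement -> reverse.
Fragment 1: template[0:4] = CTCT -> complement GAGA -> reversed AGAG
Fragment 2: template[4:8] = CATA -> complement GTAT -> reversed TATG
Fragment 3: template[8:12] = CATA -> complement GTAT -> reversed TATG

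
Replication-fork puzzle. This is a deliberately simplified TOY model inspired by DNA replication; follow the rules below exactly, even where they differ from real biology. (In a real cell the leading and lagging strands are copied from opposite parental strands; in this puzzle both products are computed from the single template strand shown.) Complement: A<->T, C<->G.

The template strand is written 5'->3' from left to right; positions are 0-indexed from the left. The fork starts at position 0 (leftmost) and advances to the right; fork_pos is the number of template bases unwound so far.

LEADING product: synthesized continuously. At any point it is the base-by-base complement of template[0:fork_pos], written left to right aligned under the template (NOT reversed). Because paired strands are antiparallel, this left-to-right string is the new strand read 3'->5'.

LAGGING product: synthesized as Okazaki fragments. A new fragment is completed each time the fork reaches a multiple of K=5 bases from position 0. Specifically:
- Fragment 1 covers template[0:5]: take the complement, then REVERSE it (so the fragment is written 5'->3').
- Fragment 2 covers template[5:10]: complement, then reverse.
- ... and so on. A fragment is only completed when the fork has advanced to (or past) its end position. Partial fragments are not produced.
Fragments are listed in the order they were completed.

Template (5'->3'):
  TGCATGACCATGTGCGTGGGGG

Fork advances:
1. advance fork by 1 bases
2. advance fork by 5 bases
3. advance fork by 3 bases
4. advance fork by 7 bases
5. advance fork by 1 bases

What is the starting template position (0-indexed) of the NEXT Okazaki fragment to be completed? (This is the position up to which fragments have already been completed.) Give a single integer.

Step 1: advance 1 -> fork_pos = 0 + 1 = 1. Next multiple of 5 is 5 (not reached); still 0 fragment(s).
Step 2: advance 5 -> fork_pos = 1 + 5 = 6. Reached multiple(s) of 5: 5 -> fragment 1 completed (1 total).
Step 3: advance 3 -> fork_pos = 6 + 3 = 9. Next multiple of 5 is 10 (not reached); still 1 fragment(s).
Step 4: advance 7 -> fork_pos = 9 + 7 = 16. Reached multiple(s) of 5: 10, 15 -> fragments 2-3 completed (3 total).
Step 5: advance 1 -> fork_pos = 16 + 1 = 17. Next multiple of 5 is 20 (not reached); still 3 fragment(s).
3 fragment(s) completed, covering template[0:15] (3 x 5 = 15). The next fragment, fragment 4, covers template[15:20], so it starts at position 15.

Answer: 15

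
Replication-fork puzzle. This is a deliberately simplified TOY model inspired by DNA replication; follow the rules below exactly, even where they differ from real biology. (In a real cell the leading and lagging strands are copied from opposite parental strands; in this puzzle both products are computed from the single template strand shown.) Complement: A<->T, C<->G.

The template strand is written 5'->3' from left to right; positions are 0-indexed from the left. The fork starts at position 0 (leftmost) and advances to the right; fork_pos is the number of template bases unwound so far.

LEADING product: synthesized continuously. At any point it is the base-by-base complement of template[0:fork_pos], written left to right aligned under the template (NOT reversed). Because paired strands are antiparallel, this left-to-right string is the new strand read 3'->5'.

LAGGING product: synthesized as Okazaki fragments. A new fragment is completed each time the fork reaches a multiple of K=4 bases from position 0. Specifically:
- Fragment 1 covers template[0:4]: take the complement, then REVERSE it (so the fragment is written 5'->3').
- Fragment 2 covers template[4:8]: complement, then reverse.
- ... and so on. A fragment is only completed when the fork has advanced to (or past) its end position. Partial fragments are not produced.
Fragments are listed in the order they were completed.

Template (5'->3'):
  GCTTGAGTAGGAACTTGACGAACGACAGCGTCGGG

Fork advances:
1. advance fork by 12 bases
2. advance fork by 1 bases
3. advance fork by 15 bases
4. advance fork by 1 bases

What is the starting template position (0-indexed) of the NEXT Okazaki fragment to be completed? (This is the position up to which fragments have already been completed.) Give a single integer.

Step 1: advance 12 -> fork_pos = 0 + 12 = 12. Reached multiple(s) of 4: 4, 8, 12 -> fragments 1-3 completed (3 total).
Step 2: advance 1 -> fork_pos = 12 + 1 = 13. Next multiple of 4 is 16 (not reached); still 3 fragment(s).
Step 3: advance 15 -> fork_pos = 13 + 15 = 28. Reached multiple(s) of 4: 16, 20, 24, 28 -> fragments 4-7 completed (7 total).
Step 4: advance 1 -> fork_pos = 28 + 1 = 29. Next multiple of 4 is 32 (not reached); still 7 fragment(s).
7 fragment(s) completed, covering template[0:28] (7 x 4 = 28). The next fragment, fragment 8, covers template[28:32], so it starts at position 28.

Answer: 28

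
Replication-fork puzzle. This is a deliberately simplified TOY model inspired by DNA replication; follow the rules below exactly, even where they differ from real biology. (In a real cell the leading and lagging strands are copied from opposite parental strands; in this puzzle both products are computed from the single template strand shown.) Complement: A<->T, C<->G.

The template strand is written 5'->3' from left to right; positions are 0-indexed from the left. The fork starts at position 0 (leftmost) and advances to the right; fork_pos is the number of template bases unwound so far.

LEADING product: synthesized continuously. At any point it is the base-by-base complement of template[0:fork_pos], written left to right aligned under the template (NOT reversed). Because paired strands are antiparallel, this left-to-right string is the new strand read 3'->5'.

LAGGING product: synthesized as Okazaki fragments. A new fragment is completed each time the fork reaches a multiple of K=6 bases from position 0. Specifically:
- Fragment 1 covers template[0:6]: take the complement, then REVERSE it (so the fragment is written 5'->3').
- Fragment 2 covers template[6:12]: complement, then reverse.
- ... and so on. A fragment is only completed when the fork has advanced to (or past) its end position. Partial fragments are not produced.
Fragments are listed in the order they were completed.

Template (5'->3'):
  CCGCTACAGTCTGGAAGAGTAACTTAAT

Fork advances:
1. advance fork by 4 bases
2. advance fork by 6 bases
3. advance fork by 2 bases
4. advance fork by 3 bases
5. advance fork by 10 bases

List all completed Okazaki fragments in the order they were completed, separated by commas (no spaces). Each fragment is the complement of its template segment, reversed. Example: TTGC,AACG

Step 1: advance 4 -> fork_pos = 0 + 4 = 4. Next multiple of 6 is 6 (not reached); still 0 fragment(s).
Step 2: advance 6 -> fork_pos = 4 + 6 = 10. Reached multiple(s) of 6: 6 -> fragment 1 completed (1 total).
Step 3: advance 2 -> fork_pos = 10 + 2 = 12. Reached multiple(s) of 6: 12 -> fragment 2 completed (2 total).
Step 4: advance 3 -> fork_pos = 12 + 3 = 15. Next multiple of 6 is 18 (not reached); still 2 fragment(s).
Step 5: advance 10 -> fork_pos = 15 + 10 = 25. Reached multiple(s) of 6: 18, 24 -> fragments 3-4 completed (4 total).
Final fork_pos = 25, so 4 fragment(s) are complete. Build each: template segment -> complement -> reverse.
Fragment 1: template[0:6] = CCGCTA -> complement GGCGAT -> reversed TAGCGG
Fragment 2: template[6:12] = CAGTCT -> complement GTCAGA -> reversed AGACTG
Fragment 3: template[12:18] = GGAAGA -> complement CCTTCT -> reversed TCTTCC
Fragment 4: template[18:24] = GTAACT -> complement CATTGA -> reversed AGTTAC

Answer: TAGCGG,AGACTG,TCTTCC,AGTTAC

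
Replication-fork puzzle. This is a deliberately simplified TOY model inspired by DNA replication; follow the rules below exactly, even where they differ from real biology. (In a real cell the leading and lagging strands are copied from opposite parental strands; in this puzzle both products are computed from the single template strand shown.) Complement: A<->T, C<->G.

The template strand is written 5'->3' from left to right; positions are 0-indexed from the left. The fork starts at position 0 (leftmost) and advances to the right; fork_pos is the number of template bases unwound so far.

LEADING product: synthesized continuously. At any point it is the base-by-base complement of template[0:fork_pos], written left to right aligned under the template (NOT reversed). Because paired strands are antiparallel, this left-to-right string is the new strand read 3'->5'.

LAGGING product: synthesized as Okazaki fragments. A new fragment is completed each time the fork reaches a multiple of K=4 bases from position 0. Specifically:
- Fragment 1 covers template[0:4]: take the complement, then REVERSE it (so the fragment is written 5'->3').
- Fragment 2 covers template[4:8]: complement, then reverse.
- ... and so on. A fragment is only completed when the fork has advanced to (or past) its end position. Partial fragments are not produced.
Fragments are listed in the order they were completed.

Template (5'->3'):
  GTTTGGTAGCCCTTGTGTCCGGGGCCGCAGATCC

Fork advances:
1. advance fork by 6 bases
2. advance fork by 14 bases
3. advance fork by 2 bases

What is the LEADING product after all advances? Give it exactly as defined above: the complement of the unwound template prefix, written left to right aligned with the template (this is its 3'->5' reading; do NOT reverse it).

Answer: CAAACCATCGGGAACACAGGCC

Derivation:
Step 1: advance 6 -> fork_pos = 0 + 6 = 6.
Step 2: advance 14 -> fork_pos = 6 + 14 = 20.
Step 3: advance 2 -> fork_pos = 20 + 2 = 22.
Unwound prefix: template[0:22] = GTTTGGTAGCCCTTGTGTCCGG
Complement it base by base (A<->T, C<->G), keeping left-to-right order:
  [0:5] GTTTG -> CAAAC
  [5:10] GTAGC -> CATCG
  [10:15] CCTTG -> GGAAC
  [15:20] TGTCC -> ACAGG
  [20:22] GG -> CC
Concatenate: CAAACCATCGGGAACACAGGCC (length 22; written aligned with the template, i.e. 3'->5').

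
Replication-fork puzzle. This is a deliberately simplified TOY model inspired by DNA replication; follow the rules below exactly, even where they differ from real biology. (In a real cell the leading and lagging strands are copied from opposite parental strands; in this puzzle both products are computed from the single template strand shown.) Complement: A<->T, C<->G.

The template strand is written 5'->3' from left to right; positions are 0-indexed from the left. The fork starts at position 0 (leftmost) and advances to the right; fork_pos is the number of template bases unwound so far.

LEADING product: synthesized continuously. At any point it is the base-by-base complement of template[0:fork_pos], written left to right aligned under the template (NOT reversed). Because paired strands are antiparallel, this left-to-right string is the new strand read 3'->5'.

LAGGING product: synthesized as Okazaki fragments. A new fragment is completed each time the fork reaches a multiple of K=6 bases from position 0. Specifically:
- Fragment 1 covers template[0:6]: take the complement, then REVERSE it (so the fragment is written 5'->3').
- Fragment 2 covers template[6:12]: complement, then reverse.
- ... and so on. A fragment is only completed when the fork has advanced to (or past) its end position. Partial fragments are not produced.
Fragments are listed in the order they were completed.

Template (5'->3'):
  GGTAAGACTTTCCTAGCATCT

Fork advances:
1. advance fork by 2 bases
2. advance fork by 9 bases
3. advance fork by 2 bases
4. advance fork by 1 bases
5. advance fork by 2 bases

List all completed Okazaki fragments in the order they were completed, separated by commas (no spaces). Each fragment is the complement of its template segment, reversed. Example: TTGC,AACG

Step 1: advance 2 -> fork_pos = 0 + 2 = 2. Next multiple of 6 is 6 (not reached); still 0 fragment(s).
Step 2: advance 9 -> fork_pos = 2 + 9 = 11. Reached multiple(s) of 6: 6 -> fragment 1 completed (1 total).
Step 3: advance 2 -> fork_pos = 11 + 2 = 13. Reached multiple(s) of 6: 12 -> fragment 2 completed (2 total).
Step 4: advance 1 -> fork_pos = 13 + 1 = 14. Next multiple of 6 is 18 (not reached); still 2 fragment(s).
Step 5: advance 2 -> fork_pos = 14 + 2 = 16. Next multiple of 6 is 18 (not reached); still 2 fragment(s).
Final fork_pos = 16, so 2 fragment(s) are complete. Build each: template segment -> complement -> reverse.
Fragment 1: template[0:6] = GGTAAG -> complement CCATTC -> reversed CTTACC
Fragment 2: template[6:12] = ACTTTC -> complement TGAAAG -> reversed GAAAGT

Answer: CTTACC,GAAAGT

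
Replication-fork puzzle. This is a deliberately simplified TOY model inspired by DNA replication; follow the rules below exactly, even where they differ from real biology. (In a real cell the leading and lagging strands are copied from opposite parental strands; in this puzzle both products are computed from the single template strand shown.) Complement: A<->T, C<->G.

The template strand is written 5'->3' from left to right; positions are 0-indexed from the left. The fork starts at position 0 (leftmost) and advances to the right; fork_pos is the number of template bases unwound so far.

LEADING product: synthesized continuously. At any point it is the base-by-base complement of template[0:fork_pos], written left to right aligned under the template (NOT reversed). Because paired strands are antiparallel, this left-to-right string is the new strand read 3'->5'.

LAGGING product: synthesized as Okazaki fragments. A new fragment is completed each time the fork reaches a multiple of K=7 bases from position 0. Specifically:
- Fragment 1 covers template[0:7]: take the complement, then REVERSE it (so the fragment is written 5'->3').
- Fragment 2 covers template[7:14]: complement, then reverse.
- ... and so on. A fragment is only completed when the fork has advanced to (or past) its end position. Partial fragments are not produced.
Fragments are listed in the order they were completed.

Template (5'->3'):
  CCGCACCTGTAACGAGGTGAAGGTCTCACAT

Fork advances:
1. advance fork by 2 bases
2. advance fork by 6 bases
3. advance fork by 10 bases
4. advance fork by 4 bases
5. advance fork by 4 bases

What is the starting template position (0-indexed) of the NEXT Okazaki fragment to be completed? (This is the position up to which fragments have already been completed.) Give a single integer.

Step 1: advance 2 -> fork_pos = 0 + 2 = 2. Next multiple of 7 is 7 (not reached); still 0 fragment(s).
Step 2: advance 6 -> fork_pos = 2 + 6 = 8. Reached multiple(s) of 7: 7 -> fragment 1 completed (1 total).
Step 3: advance 10 -> fork_pos = 8 + 10 = 18. Reached multiple(s) of 7: 14 -> fragment 2 completed (2 total).
Step 4: advance 4 -> fork_pos = 18 + 4 = 22. Reached multiple(s) of 7: 21 -> fragment 3 completed (3 total).
Step 5: advance 4 -> fork_pos = 22 + 4 = 26. Next multiple of 7 is 28 (not reached); still 3 fragment(s).
3 fragment(s) completed, covering template[0:21] (3 x 7 = 21). The next fragment, fragment 4, covers template[21:28], so it starts at position 21.

Answer: 21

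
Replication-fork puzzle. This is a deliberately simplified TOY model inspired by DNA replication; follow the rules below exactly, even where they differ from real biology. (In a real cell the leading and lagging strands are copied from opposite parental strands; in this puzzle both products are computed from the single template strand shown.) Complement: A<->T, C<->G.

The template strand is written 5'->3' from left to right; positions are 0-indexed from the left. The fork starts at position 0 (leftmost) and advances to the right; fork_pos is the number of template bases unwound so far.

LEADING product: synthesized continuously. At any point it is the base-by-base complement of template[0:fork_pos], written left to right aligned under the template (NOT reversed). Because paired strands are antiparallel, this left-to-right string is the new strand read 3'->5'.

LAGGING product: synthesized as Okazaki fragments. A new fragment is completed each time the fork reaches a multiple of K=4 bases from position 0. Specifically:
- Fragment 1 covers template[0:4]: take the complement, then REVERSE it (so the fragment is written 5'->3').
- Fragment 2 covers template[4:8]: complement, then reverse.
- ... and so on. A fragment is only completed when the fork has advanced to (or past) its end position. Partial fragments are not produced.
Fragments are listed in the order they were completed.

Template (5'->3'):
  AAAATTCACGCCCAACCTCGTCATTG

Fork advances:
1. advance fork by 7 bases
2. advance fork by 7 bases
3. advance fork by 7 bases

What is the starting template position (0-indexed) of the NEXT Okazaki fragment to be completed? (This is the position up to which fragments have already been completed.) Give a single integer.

Answer: 20

Derivation:
Step 1: advance 7 -> fork_pos = 0 + 7 = 7. Reached multiple(s) of 4: 4 -> fragment 1 completed (1 total).
Step 2: advance 7 -> fork_pos = 7 + 7 = 14. Reached multiple(s) of 4: 8, 12 -> fragments 2-3 completed (3 total).
Step 3: advance 7 -> fork_pos = 14 + 7 = 21. Reached multiple(s) of 4: 16, 20 -> fragments 4-5 completed (5 total).
5 fragment(s) completed, covering template[0:20] (5 x 4 = 20). The next fragment, fragment 6, covers template[20:24], so it starts at position 20.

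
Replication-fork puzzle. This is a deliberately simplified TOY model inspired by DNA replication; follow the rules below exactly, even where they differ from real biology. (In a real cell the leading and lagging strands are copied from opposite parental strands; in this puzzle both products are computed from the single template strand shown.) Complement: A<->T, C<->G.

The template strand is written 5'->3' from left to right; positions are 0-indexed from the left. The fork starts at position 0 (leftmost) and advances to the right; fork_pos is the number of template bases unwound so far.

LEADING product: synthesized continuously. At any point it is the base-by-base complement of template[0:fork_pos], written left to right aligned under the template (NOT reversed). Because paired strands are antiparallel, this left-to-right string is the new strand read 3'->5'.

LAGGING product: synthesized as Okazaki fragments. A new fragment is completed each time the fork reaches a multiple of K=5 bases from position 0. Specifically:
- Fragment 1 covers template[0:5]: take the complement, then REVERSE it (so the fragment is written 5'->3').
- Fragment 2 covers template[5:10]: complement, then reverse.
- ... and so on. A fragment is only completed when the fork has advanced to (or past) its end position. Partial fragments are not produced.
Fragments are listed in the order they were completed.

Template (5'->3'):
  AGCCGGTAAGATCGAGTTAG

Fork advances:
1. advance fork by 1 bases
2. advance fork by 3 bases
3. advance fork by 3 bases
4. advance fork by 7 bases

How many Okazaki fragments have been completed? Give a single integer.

Answer: 2

Derivation:
Step 1: advance 1 -> fork_pos = 0 + 1 = 1. Next multiple of 5 is 5 (not reached); still 0 fragment(s).
Step 2: advance 3 -> fork_pos = 1 + 3 = 4. Next multiple of 5 is 5 (not reached); still 0 fragment(s).
Step 3: advance 3 -> fork_pos = 4 + 3 = 7. Reached multiple(s) of 5: 5 -> fragment 1 completed (1 total).
Step 4: advance 7 -> fork_pos = 7 + 7 = 14. Reached multiple(s) of 5: 10 -> fragment 2 completed (2 total).
Check: final fork_pos = 14; the multiples of 5 that are <= 14 are 5..10 -> 14 // 5 = 2 completed fragment(s).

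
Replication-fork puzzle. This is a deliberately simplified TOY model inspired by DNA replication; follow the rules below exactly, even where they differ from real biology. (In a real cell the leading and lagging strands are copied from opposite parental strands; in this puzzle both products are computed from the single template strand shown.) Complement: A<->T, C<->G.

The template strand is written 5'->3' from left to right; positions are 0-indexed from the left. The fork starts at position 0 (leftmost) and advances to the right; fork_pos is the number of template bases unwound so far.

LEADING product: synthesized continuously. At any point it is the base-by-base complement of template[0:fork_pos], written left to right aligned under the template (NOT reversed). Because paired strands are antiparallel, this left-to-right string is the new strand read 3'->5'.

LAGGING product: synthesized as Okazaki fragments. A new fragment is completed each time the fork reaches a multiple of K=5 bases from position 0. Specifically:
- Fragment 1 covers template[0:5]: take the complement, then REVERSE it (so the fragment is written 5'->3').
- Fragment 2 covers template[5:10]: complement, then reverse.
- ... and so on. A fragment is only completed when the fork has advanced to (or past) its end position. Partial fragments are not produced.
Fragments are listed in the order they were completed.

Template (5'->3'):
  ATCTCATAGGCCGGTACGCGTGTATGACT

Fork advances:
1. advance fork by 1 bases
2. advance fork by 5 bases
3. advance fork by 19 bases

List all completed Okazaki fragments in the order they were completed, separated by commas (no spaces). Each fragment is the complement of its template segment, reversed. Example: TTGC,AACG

Step 1: advance 1 -> fork_pos = 0 + 1 = 1. Next multiple of 5 is 5 (not reached); still 0 fragment(s).
Step 2: advance 5 -> fork_pos = 1 + 5 = 6. Reached multiple(s) of 5: 5 -> fragment 1 completed (1 total).
Step 3: advance 19 -> fork_pos = 6 + 19 = 25. Reached multiple(s) of 5: 10, 15, 20, 25 -> fragments 2-5 completed (5 total).
Final fork_pos = 25, so 5 fragment(s) are complete. Build each: template segment -> complement -> reverse.
Fragment 1: template[0:5] = ATCTC -> complement TAGAG -> reversed GAGAT
Fragment 2: template[5:10] = ATAGG -> complement TATCC -> reversed CCTAT
Fragment 3: template[10:15] = CCGGT -> complement GGCCA -> reversed ACCGG
Fragment 4: template[15:20] = ACGCG -> complement TGCGC -> reversed CGCGT
Fragment 5: template[20:25] = TGTAT -> complement ACATA -> reversed ATACA

Answer: GAGAT,CCTAT,ACCGG,CGCGT,ATACA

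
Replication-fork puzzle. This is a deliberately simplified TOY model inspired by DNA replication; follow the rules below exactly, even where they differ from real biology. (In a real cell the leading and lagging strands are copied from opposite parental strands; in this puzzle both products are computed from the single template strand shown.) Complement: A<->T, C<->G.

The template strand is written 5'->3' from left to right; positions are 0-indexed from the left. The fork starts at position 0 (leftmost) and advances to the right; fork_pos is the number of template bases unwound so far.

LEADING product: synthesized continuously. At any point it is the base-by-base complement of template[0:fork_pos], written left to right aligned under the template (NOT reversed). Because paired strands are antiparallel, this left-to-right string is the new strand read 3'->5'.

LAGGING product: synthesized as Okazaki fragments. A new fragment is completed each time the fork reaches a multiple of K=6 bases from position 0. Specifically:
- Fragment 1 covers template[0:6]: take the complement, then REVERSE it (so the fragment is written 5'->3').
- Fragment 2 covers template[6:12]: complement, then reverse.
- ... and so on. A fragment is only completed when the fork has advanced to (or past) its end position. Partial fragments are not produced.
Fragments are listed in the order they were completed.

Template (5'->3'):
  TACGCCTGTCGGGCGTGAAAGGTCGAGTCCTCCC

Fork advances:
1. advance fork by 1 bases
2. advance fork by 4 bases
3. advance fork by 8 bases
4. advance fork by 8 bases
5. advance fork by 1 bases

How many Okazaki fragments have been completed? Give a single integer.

Step 1: advance 1 -> fork_pos = 0 + 1 = 1. Next multiple of 6 is 6 (not reached); still 0 fragment(s).
Step 2: advance 4 -> fork_pos = 1 + 4 = 5. Next multiple of 6 is 6 (not reached); still 0 fragment(s).
Step 3: advance 8 -> fork_pos = 5 + 8 = 13. Reached multiple(s) of 6: 6, 12 -> fragments 1-2 completed (2 total).
Step 4: advance 8 -> fork_pos = 13 + 8 = 21. Reached multiple(s) of 6: 18 -> fragment 3 completed (3 total).
Step 5: advance 1 -> fork_pos = 21 + 1 = 22. Next multiple of 6 is 24 (not reached); still 3 fragment(s).
Check: final fork_pos = 22; the multiples of 6 that are <= 22 are 6..18 -> 22 // 6 = 3 completed fragment(s).

Answer: 3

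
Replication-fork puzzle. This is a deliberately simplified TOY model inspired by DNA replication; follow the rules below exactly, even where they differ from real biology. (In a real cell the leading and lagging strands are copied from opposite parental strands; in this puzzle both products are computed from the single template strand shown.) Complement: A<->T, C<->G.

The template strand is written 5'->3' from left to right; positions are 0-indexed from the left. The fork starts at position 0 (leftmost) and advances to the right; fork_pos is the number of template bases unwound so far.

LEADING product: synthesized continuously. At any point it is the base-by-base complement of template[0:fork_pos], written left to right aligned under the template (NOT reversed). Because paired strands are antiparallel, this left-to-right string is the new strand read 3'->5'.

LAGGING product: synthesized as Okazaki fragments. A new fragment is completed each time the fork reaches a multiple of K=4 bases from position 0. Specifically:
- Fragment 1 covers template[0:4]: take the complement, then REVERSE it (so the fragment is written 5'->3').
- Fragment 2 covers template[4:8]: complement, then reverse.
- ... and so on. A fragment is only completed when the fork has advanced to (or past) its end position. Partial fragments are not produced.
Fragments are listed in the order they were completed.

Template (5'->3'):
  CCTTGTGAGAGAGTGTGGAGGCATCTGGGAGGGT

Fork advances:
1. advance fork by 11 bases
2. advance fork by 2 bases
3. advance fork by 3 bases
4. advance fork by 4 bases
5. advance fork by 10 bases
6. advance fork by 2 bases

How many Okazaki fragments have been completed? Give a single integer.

Step 1: advance 11 -> fork_pos = 0 + 11 = 11. Reached multiple(s) of 4: 4, 8 -> fragments 1-2 completed (2 total).
Step 2: advance 2 -> fork_pos = 11 + 2 = 13. Reached multiple(s) of 4: 12 -> fragment 3 completed (3 total).
Step 3: advance 3 -> fork_pos = 13 + 3 = 16. Reached multiple(s) of 4: 16 -> fragment 4 completed (4 total).
Step 4: advance 4 -> fork_pos = 16 + 4 = 20. Reached multiple(s) of 4: 20 -> fragment 5 completed (5 total).
Step 5: advance 10 -> fork_pos = 20 + 10 = 30. Reached multiple(s) of 4: 24, 28 -> fragments 6-7 completed (7 total).
Step 6: advance 2 -> fork_pos = 30 + 2 = 32. Reached multiple(s) of 4: 32 -> fragment 8 completed (8 total).
Check: final fork_pos = 32; the multiples of 4 that are <= 32 are 4..32 -> 32 // 4 = 8 completed fragment(s).

Answer: 8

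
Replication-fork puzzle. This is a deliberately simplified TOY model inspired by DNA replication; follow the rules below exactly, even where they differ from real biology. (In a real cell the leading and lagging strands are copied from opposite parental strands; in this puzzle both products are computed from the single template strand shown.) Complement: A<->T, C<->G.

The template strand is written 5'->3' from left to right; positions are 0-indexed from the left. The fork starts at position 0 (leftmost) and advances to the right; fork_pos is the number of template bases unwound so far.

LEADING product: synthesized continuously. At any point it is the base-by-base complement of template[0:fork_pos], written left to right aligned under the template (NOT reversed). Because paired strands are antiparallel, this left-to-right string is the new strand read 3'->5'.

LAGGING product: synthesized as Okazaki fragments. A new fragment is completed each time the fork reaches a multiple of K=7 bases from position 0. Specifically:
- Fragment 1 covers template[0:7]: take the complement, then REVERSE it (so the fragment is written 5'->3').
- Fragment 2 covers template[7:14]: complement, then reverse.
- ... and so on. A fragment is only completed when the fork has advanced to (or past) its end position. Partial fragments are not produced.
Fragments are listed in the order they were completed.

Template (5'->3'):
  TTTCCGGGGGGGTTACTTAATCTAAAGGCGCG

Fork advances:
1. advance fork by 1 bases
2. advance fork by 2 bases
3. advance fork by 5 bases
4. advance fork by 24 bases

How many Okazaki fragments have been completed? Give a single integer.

Step 1: advance 1 -> fork_pos = 0 + 1 = 1. Next multiple of 7 is 7 (not reached); still 0 fragment(s).
Step 2: advance 2 -> fork_pos = 1 + 2 = 3. Next multiple of 7 is 7 (not reached); still 0 fragment(s).
Step 3: advance 5 -> fork_pos = 3 + 5 = 8. Reached multiple(s) of 7: 7 -> fragment 1 completed (1 total).
Step 4: advance 24 -> fork_pos = 8 + 24 = 32. Reached multiple(s) of 7: 14, 21, 28 -> fragments 2-4 completed (4 total).
Check: final fork_pos = 32; the multiples of 7 that are <= 32 are 7..28 -> 32 // 7 = 4 completed fragment(s).

Answer: 4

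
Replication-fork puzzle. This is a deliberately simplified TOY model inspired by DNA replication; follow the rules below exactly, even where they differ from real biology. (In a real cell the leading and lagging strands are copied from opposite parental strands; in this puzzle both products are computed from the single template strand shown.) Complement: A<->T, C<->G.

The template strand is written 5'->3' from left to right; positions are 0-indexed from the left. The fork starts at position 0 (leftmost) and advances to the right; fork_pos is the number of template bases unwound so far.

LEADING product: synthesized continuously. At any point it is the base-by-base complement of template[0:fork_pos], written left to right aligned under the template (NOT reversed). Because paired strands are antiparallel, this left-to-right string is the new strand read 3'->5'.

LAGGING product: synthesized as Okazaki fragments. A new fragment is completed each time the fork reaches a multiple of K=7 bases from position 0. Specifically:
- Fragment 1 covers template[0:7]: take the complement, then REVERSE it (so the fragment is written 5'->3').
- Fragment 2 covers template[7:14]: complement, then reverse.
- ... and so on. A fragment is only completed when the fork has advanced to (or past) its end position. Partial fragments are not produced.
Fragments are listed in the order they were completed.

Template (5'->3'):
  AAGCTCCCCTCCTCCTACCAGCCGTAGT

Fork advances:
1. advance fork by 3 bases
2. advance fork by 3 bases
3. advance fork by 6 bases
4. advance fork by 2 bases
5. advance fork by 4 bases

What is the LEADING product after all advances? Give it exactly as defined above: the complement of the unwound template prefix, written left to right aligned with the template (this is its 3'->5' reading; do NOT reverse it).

Answer: TTCGAGGGGAGGAGGATG

Derivation:
Step 1: advance 3 -> fork_pos = 0 + 3 = 3.
Step 2: advance 3 -> fork_pos = 3 + 3 = 6.
Step 3: advance 6 -> fork_pos = 6 + 6 = 12.
Step 4: advance 2 -> fork_pos = 12 + 2 = 14.
Step 5: advance 4 -> fork_pos = 14 + 4 = 18.
Unwound prefix: template[0:18] = AAGCTCCCCTCCTCCTAC
Complement it base by base (A<->T, C<->G), keeping left-to-right order:
  [0:5] AAGCT -> TTCGA
  [5:10] CCCCT -> GGGGA
  [10:15] CCTCC -> GGAGG
  [15:18] TAC -> ATG
Concatenate: TTCGAGGGGAGGAGGATG (length 18; written aligned with the template, i.e. 3'->5').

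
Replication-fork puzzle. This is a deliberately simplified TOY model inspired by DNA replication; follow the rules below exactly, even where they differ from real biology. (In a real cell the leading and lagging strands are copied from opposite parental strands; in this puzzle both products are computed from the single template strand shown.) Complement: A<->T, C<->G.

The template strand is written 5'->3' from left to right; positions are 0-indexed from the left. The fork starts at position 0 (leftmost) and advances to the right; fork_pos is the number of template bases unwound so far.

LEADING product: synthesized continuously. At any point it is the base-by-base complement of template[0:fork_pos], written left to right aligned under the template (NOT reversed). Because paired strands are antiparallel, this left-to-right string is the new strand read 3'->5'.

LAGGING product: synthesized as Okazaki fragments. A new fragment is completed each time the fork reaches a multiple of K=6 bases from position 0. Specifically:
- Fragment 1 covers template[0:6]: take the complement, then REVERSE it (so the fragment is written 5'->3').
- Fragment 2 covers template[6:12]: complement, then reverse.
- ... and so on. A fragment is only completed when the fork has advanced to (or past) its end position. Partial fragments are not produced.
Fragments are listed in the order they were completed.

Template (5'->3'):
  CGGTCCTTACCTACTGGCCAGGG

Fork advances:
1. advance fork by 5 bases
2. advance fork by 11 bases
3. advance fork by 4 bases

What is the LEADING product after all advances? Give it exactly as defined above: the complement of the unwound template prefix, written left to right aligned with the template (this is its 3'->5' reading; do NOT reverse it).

Answer: GCCAGGAATGGATGACCGGT

Derivation:
Step 1: advance 5 -> fork_pos = 0 + 5 = 5.
Step 2: advance 11 -> fork_pos = 5 + 11 = 16.
Step 3: advance 4 -> fork_pos = 16 + 4 = 20.
Unwound prefix: template[0:20] = CGGTCCTTACCTACTGGCCA
Complement it base by base (A<->T, C<->G), keeping left-to-right order:
  [0:5] CGGTC -> GCCAG
  [5:10] CTTAC -> GAATG
  [10:15] CTACT -> GATGA
  [15:20] GGCCA -> CCGGT
Concatenate: GCCAGGAATGGATGACCGGT (length 20; written aligned with the template, i.e. 3'->5').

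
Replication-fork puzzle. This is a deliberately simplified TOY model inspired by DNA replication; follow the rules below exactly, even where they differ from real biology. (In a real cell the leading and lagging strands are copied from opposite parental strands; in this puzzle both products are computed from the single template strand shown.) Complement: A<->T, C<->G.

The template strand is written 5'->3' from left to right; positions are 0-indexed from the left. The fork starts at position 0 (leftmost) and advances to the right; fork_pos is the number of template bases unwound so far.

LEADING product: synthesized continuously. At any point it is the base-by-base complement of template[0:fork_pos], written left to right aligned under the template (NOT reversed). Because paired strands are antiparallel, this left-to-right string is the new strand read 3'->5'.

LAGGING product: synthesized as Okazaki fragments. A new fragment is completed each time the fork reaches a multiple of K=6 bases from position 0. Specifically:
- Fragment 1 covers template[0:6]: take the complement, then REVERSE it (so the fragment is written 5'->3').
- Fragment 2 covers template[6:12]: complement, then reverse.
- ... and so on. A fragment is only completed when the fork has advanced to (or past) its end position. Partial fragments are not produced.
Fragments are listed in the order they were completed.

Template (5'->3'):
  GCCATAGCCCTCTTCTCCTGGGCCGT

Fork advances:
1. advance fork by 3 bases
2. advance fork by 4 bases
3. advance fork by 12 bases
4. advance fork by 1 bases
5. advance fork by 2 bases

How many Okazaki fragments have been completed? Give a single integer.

Answer: 3

Derivation:
Step 1: advance 3 -> fork_pos = 0 + 3 = 3. Next multiple of 6 is 6 (not reached); still 0 fragment(s).
Step 2: advance 4 -> fork_pos = 3 + 4 = 7. Reached multiple(s) of 6: 6 -> fragment 1 completed (1 total).
Step 3: advance 12 -> fork_pos = 7 + 12 = 19. Reached multiple(s) of 6: 12, 18 -> fragments 2-3 completed (3 total).
Step 4: advance 1 -> fork_pos = 19 + 1 = 20. Next multiple of 6 is 24 (not reached); still 3 fragment(s).
Step 5: advance 2 -> fork_pos = 20 + 2 = 22. Next multiple of 6 is 24 (not reached); still 3 fragment(s).
Check: final fork_pos = 22; the multiples of 6 that are <= 22 are 6..18 -> 22 // 6 = 3 completed fragment(s).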